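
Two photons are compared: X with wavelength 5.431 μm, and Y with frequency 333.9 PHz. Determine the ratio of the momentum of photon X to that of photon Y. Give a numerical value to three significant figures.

p_X = 1.220·10^-28 kg·m/s (from wavelength = 5.431 μm, via p = h/λ).
p_Y = 7.380·10^-25 kg·m/s (from frequency = 333.9 PHz, via p = hf/c).
Ratio = 1.220·10^-28 / 7.380·10^-25 = 1.65·10^-4.

1.65·10^-4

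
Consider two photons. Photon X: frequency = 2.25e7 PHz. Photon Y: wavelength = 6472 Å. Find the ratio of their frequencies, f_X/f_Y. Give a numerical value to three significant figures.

4.86e7

f_X = 2.250e22 Hz (from frequency = 2.25e7 PHz, via f given directly).
f_Y = 4.632e14 Hz (from wavelength = 6472 Å, via f = c/λ).
Ratio = 2.250e22 / 4.632e14 = 4.86e7.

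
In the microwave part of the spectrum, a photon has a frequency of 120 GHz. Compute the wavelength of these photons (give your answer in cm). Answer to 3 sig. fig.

In SI units: f = 120 GHz = 1.2 × 10^11 Hz.
Since λ = c/f for a photon, λ = 0.002498 m.
Converting to cm: λ = 0.2498 cm ≈ 0.250 cm.

0.250 cm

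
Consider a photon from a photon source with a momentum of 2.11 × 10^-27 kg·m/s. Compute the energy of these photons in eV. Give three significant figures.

3.95 eV

Use c = 2.99792458 × 10^8 m/s, 1 eV = 1.602176634 × 10^-19 J.
For a photon E = pc, so E = 6.326 × 10^-19 J.
Converting to eV: E = 3.948 eV ≈ 3.95 eV.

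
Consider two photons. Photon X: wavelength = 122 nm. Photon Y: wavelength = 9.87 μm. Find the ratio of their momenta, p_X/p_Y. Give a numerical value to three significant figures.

p_X = 5.431e-27 kg·m/s (from wavelength = 122 nm, via p = h/λ).
p_Y = 6.713e-29 kg·m/s (from wavelength = 9.87 μm, via p = h/λ).
Ratio = 5.431e-27 / 6.713e-29 = 80.9.

80.9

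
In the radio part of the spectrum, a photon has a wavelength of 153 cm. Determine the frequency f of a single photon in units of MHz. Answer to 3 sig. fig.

196 MHz

Convert to SI: λ = 153 cm = 1.53 m.
Apply f = c/λ: f = 1.959e8 Hz.
Converting to MHz: f = 195.9 MHz ≈ 196 MHz.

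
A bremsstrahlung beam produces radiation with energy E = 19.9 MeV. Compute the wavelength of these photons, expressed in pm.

0.0623 pm

Take h = 6.62607015 × 10^-34 J·s, c = 2.99792458 × 10^8 m/s, 1 eV = 1.602176634 × 10^-19 J.
First convert: E = 19.9 MeV = 3.1883 × 10^-12 J.
Since λ = hc/E for a photon, λ = 6.230 × 10^-14 m.
Converting to pm: λ = 0.06230 pm ≈ 0.0623 pm.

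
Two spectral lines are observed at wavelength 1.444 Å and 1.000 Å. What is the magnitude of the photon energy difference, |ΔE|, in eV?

Using E = hc/λ: E₁ = 1.3757e-15 J, E₂ = 1.9864e-15 J.
|ΔE| = |1.3757e-15 − 1.9864e-15| = 6.11e-16 J = 3810 eV.

3810 eV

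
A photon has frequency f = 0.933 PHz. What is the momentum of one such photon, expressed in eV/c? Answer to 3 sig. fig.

3.86 eV/c

Use h = 6.62607015 × 10^-34 J·s, c = 2.99792458 × 10^8 m/s, 1 eV = 1.602176634 × 10^-19 J.
First convert: f = 0.933 PHz = 9.33 × 10^14 Hz.
For a photon p = hf/c, so p = 2.062 × 10^-27 kg·m/s.
Converting to eV/c: p = 3.859 eV/c ≈ 3.86 eV/c.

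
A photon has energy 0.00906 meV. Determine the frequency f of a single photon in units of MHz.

In SI units: E = 0.00906 meV = 1.4516e-24 J.
For a photon f = E/h, so f = 2.191e9 Hz.
Converting to MHz: f = 2191 MHz ≈ 2190 MHz.

2190 MHz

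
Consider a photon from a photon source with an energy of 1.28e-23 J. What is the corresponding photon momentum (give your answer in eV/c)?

7.99e-5 eV/c

The photon relation is p = E/c, giving p = 4.270e-32 kg·m/s.
Converting to eV/c: p = 7.989e-5 eV/c ≈ 7.99e-5 eV/c.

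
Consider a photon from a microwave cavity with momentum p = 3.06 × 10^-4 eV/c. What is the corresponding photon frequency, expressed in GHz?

74.0 GHz

In SI units: p = 3.06 × 10^-4 eV/c = 1.6354 × 10^-31 kg·m/s.
For a photon f = pc/h, so f = 7.399 × 10^10 Hz.
Converting to GHz: f = 73.99 GHz ≈ 74.0 GHz.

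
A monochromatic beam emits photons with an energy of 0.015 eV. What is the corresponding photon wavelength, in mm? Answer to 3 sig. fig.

In SI units: E = 0.015 eV = 2.4033e-21 J.
For a photon λ = hc/E, so λ = 8.266e-5 m.
Converting to mm: λ = 0.08266 mm ≈ 0.0827 mm.

0.0827 mm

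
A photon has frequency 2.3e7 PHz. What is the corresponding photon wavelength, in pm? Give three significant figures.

Use c = 2.99792458e8 m/s.
First convert: f = 2.3e7 PHz = 2.3e22 Hz.
Apply λ = c/f: λ = 1.303e-14 m.
Converting to pm: λ = 0.01303 pm ≈ 0.0130 pm.

0.0130 pm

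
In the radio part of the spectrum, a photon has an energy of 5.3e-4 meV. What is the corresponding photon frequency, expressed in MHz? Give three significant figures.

In SI units: E = 5.3e-4 meV = 8.4915e-26 J.
The photon relation is f = E/h, giving f = 1.282e8 Hz.
Converting to MHz: f = 128.2 MHz ≈ 128 MHz.

128 MHz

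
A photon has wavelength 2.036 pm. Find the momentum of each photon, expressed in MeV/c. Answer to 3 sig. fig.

0.609 MeV/c

(h = 6.62607015e-34 J·s, c = 2.99792458e8 m/s, 1 eV = 1.602176634e-19 J.)
First convert: λ = 2.036 pm = 2.036e-12 m.
For a photon p = h/λ, so p = 3.254e-22 kg·m/s.
Converting to MeV/c: p = 0.6090 MeV/c ≈ 0.609 MeV/c.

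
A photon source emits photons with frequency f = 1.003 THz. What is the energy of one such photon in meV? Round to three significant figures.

Use h = 6.62607015·10^-34 J·s, 1 eV = 1.602176634·10^-19 J.
Convert to SI: f = 1.003 THz = 1.003·10^12 Hz.
For a photon E = hf, so E = 6.646·10^-22 J.
Converting to meV: E = 4.148 meV ≈ 4.15 meV.

4.15 meV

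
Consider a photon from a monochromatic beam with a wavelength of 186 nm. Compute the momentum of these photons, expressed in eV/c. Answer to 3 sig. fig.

In SI units: λ = 186 nm = 1.86e-7 m.
Since p = h/λ for a photon, p = 3.562e-27 kg·m/s.
Converting to eV/c: p = 6.666 eV/c ≈ 6.67 eV/c.

6.67 eV/c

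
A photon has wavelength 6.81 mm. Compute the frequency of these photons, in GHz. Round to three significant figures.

Use c = 2.99792458 × 10^8 m/s.
In SI units: λ = 6.81 mm = 0.00681 m.
The photon relation is f = c/λ, giving f = 4.402 × 10^10 Hz.
Converting to GHz: f = 44.02 GHz ≈ 44.0 GHz.

44.0 GHz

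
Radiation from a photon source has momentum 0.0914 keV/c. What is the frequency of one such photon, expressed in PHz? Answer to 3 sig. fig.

First convert: p = 0.0914 keV/c = 4.8847·10^-26 kg·m/s.
The photon relation is f = pc/h, giving f = 2.210·10^16 Hz.
Converting to PHz: f = 22.10 PHz ≈ 22.1 PHz.

22.1 PHz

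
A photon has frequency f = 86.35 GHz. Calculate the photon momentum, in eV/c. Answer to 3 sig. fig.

3.57·10^-4 eV/c

In SI units: f = 86.35 GHz = 8.635·10^10 Hz.
For a photon p = hf/c, so p = 1.909·10^-31 kg·m/s.
Converting to eV/c: p = 3.571·10^-4 eV/c ≈ 3.57·10^-4 eV/c.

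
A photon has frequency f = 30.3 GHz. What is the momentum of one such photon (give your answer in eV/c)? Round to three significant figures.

1.25e-4 eV/c

In SI units: f = 30.3 GHz = 3.03e10 Hz.
Since p = hf/c for a photon, p = 6.697e-32 kg·m/s.
Converting to eV/c: p = 1.253e-4 eV/c ≈ 1.25e-4 eV/c.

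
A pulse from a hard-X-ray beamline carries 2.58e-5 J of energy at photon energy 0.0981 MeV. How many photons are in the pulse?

Per-photon energy: E = 1.572e-14 J (from energy = 0.0981 MeV).
N = E_total / E_photon = 2.58e-5 J / 1.572e-14 J = 1.64e9.

1.64e9 photons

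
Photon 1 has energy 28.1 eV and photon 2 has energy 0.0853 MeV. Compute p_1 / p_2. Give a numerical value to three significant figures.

p_1 = 1.502·10^-26 kg·m/s (from energy = 28.1 eV, via p = E/c).
p_2 = 4.559·10^-23 kg·m/s (from energy = 0.0853 MeV, via p = E/c).
Ratio = 1.502·10^-26 / 4.559·10^-23 = 3.29·10^-4.

3.29·10^-4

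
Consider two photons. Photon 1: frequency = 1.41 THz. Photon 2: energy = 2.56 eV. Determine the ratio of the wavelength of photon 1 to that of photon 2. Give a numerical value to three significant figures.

439

λ_1 = 2.126e-4 m (from frequency = 1.41 THz, via λ = c/f).
λ_2 = 4.843e-7 m (from energy = 2.56 eV, via λ = hc/E).
Ratio = 2.126e-4 / 4.843e-7 = 439.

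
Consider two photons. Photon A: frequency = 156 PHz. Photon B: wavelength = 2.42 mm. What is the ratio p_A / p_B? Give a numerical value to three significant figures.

1.26e6

p_A = 3.448e-25 kg·m/s (from frequency = 156 PHz, via p = hf/c).
p_B = 2.738e-31 kg·m/s (from wavelength = 2.42 mm, via p = h/λ).
Ratio = 3.448e-25 / 2.738e-31 = 1.26e6.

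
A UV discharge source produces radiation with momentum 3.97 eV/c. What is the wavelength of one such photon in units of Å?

Take h = 6.62607015 × 10^-34 J·s, c = 2.99792458 × 10^8 m/s, 1 eV = 1.602176634 × 10^-19 J.
Convert to SI: p = 3.97 eV/c = 2.1217 × 10^-27 kg·m/s.
The photon relation is λ = h/p, giving λ = 3.123 × 10^-7 m.
Converting to Å: λ = 3123 Å ≈ 3120 Å.

3120 Å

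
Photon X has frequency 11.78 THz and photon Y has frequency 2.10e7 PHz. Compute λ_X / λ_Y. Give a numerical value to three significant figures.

λ_X = 2.545e-5 m (from frequency = 11.78 THz, via λ = c/f).
λ_Y = 1.428e-14 m (from frequency = 2.10e7 PHz, via λ = c/f).
Ratio = 2.545e-5 / 1.428e-14 = 1.78e9.

1.78e9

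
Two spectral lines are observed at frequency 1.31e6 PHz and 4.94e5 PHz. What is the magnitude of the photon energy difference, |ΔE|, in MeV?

3.37 MeV

Using E = hf: E₁ = 8.680e-13 J, E₂ = 3.273e-13 J.
|ΔE| = |8.680e-13 − 3.273e-13| = 5.41e-13 J = 3.37 MeV.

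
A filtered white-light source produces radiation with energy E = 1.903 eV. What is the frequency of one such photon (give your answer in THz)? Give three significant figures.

460 THz

In SI units: E = 1.903 eV = 3.0489e-19 J.
For a photon f = E/h, so f = 4.601e14 Hz.
Converting to THz: f = 460.1 THz ≈ 460 THz.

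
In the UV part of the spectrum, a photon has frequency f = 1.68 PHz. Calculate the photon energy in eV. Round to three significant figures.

6.95 eV

Use h = 6.62607015e-34 J·s, 1 eV = 1.602176634e-19 J.
First convert: f = 1.68 PHz = 1.68e15 Hz.
The photon relation is E = hf, giving E = 1.113e-18 J.
Converting to eV: E = 6.948 eV ≈ 6.95 eV.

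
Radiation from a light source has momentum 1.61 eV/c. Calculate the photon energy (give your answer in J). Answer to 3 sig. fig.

Convert to SI: p = 1.61 eV/c = 8.6043 × 10^-28 kg·m/s.
The photon relation is E = pc, giving E = 2.580 × 10^-19 J.
So E ≈ 2.58 × 10^-19 J.

2.58 × 10^-19 J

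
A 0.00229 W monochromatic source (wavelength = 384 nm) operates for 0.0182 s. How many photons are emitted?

8.06 × 10^13 photons

Total energy: E_total = P·t = 0.00229 × 0.0182 = 4.168 × 10^-5 J.
Per-photon energy: E = 5.173 × 10^-19 J.
N = E_total / E_photon = 8.06 × 10^13.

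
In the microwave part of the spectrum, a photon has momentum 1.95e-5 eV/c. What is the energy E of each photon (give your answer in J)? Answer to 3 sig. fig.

Take c = 2.99792458e8 m/s, 1 eV = 1.602176634e-19 J.
In SI units: p = 1.95e-5 eV/c = 1.0421e-32 kg·m/s.
For a photon E = pc, so E = 3.124e-24 J.
So E ≈ 3.12e-24 J.

3.12e-24 J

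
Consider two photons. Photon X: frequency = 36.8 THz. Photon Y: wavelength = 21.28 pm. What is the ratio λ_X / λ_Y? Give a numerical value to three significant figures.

λ_X = 8.147e-6 m (from frequency = 36.8 THz, via λ = c/f).
λ_Y = 2.128e-11 m (from wavelength = 21.28 pm, via λ given directly).
Ratio = 8.147e-6 / 2.128e-11 = 3.83e5.

3.83e5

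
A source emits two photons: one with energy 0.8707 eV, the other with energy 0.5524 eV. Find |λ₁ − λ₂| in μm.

0.821 μm

Using λ = hc/E: λ₁ = 1.4240 × 10^-6 m, λ₂ = 2.2445 × 10^-6 m.
|Δλ| = |1.4240 × 10^-6 − 2.2445 × 10^-6| = 8.21 × 10^-7 m = 0.821 μm.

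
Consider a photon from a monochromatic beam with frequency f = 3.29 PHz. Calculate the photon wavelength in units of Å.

911 Å

First convert: f = 3.29 PHz = 3.29 × 10^15 Hz.
For a photon λ = c/f, so λ = 9.112 × 10^-8 m.
Converting to Å: λ = 911.2 Å ≈ 911 Å.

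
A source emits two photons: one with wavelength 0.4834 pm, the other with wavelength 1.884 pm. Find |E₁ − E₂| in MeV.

1.91 MeV

Using E = hc/λ: E₁ = 4.1093e-13 J, E₂ = 1.0544e-13 J.
|ΔE| = |4.1093e-13 − 1.0544e-13| = 3.05e-13 J = 1.91 MeV.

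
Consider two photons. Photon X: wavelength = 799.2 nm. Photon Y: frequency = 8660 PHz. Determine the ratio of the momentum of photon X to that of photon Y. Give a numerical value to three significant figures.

4.33 × 10^-5

p_X = 8.291 × 10^-28 kg·m/s (from wavelength = 799.2 nm, via p = h/λ).
p_Y = 1.914 × 10^-23 kg·m/s (from frequency = 8660 PHz, via p = hf/c).
Ratio = 8.291 × 10^-28 / 1.914 × 10^-23 = 4.33 × 10^-5.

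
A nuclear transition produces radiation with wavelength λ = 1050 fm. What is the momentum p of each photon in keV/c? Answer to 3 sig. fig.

First convert: λ = 1050 fm = 1.05e-12 m.
For a photon p = h/λ, so p = 6.311e-22 kg·m/s.
Converting to keV/c: p = 1181 keV/c ≈ 1180 keV/c.

1180 keV/c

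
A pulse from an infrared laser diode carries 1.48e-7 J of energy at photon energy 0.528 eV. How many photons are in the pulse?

1.75e12 photons

Per-photon energy: E = 8.459e-20 J (from energy = 0.528 eV).
N = E_total / E_photon = 1.48e-7 J / 8.459e-20 J = 1.75e12.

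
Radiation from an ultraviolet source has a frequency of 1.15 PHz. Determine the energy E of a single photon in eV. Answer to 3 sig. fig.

Take h = 6.62607015 × 10^-34 J·s, 1 eV = 1.602176634 × 10^-19 J.
First convert: f = 1.15 PHz = 1.15 × 10^15 Hz.
Since E = hf for a photon, E = 7.620 × 10^-19 J.
Converting to eV: E = 4.756 eV ≈ 4.76 eV.

4.76 eV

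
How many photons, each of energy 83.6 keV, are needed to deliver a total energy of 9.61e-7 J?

7.17e7 photons

Per-photon energy: E = 1.339e-14 J (from energy = 83.6 keV).
N = E_total / E_photon = 9.61e-7 J / 1.339e-14 J = 7.17e7.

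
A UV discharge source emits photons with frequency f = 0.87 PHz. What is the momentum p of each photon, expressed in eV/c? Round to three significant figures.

3.60 eV/c

Convert to SI: f = 0.87 PHz = 8.7e14 Hz.
Apply p = hf/c: p = 1.923e-27 kg·m/s.
Converting to eV/c: p = 3.598 eV/c ≈ 3.60 eV/c.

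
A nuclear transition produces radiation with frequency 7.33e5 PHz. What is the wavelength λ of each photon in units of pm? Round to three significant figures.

0.409 pm

Use c = 2.99792458e8 m/s.
First convert: f = 7.33e5 PHz = 7.33e20 Hz.
The photon relation is λ = c/f, giving λ = 4.090e-13 m.
Converting to pm: λ = 0.4090 pm ≈ 0.409 pm.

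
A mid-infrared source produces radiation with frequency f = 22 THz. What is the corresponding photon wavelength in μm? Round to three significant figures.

13.6 μm

Take c = 2.99792458 × 10^8 m/s.
First convert: f = 22 THz = 2.2 × 10^13 Hz.
Apply λ = c/f: λ = 1.363 × 10^-5 m.
Converting to μm: λ = 13.63 μm ≈ 13.6 μm.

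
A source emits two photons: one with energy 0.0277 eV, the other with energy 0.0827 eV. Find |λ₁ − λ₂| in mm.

Using λ = hc/E: λ₁ = 4.476e-5 m, λ₂ = 1.499e-5 m.
|Δλ| = |4.476e-5 − 1.499e-5| = 2.98e-5 m = 0.0298 mm.

0.0298 mm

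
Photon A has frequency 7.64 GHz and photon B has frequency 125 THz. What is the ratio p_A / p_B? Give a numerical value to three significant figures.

p_A = 1.689e-32 kg·m/s (from frequency = 7.64 GHz, via p = hf/c).
p_B = 2.763e-28 kg·m/s (from frequency = 125 THz, via p = hf/c).
Ratio = 1.689e-32 / 2.763e-28 = 6.11e-5.

6.11e-5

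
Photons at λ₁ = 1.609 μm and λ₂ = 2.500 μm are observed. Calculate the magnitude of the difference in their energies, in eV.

Using E = hc/λ: E₁ = 1.2346 × 10^-19 J, E₂ = 7.9458 × 10^-20 J.
|ΔE| = |1.2346 × 10^-19 − 7.9458 × 10^-20| = 4.40 × 10^-20 J = 0.275 eV.

0.275 eV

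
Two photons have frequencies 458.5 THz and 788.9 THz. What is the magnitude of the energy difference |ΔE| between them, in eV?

1.37 eV

Using E = hf: E₁ = 3.0381 × 10^-19 J, E₂ = 5.2273 × 10^-19 J.
|ΔE| = |3.0381 × 10^-19 − 5.2273 × 10^-19| = 2.19 × 10^-19 J = 1.37 eV.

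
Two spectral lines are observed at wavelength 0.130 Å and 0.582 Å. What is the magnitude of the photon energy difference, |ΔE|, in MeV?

Using E = hc/λ: E₁ = 1.528 × 10^-14 J, E₂ = 3.413 × 10^-15 J.
|ΔE| = |1.528 × 10^-14 − 3.413 × 10^-15| = 1.19 × 10^-14 J = 0.0741 MeV.

0.0741 MeV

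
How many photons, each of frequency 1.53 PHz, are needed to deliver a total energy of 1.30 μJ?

Per-photon energy: E = 1.014·10^-18 J (from frequency = 1.53 PHz).
N = E_total / E_photon = 1.30·10^-6 J / 1.014·10^-18 J = 1.28·10^12.

1.28·10^12 photons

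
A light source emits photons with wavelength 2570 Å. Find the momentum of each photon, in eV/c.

4.82 eV/c

In SI units: λ = 2570 Å = 2.57 × 10^-7 m.
Apply p = h/λ: p = 2.578 × 10^-27 kg·m/s.
Converting to eV/c: p = 4.824 eV/c ≈ 4.82 eV/c.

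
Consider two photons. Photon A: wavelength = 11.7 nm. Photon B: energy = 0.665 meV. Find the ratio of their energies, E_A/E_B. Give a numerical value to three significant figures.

E_A = 1.698 × 10^-17 J (from wavelength = 11.7 nm, via E = hc/λ).
E_B = 1.065 × 10^-22 J (from energy = 0.665 meV, via E given directly).
Ratio = 1.698 × 10^-17 / 1.065 × 10^-22 = 1.59 × 10^5.

1.59 × 10^5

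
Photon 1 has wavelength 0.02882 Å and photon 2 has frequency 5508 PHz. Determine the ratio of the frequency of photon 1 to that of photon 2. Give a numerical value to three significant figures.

f_1 = 1.040e20 Hz (from wavelength = 0.02882 Å, via f = c/λ).
f_2 = 5.508e18 Hz (from frequency = 5508 PHz, via f given directly).
Ratio = 1.040e20 / 5.508e18 = 18.9.

18.9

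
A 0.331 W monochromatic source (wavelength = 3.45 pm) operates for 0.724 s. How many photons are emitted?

Total energy: E_total = P·t = 0.331 × 0.724 = 0.2396 J.
Per-photon energy: E = 5.758 × 10^-14 J.
N = E_total / E_photon = 4.16 × 10^12.

4.16 × 10^12 photons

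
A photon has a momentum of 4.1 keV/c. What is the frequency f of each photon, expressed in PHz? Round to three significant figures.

991 PHz

Convert to SI: p = 4.1 keV/c = 2.1912e-24 kg·m/s.
For a photon f = pc/h, so f = 9.914e17 Hz.
Converting to PHz: f = 991.4 PHz ≈ 991 PHz.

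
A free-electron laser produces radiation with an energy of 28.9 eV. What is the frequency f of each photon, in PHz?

6.99 PHz

(h = 6.62607015 × 10^-34 J·s, 1 eV = 1.602176634 × 10^-19 J.)
Convert to SI: E = 28.9 eV = 4.6303 × 10^-18 J.
The photon relation is f = E/h, giving f = 6.988 × 10^15 Hz.
Converting to PHz: f = 6.988 PHz ≈ 6.99 PHz.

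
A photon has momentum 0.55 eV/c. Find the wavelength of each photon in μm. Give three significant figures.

2.25 μm

First convert: p = 0.55 eV/c = 2.9394 × 10^-28 kg·m/s.
Apply λ = h/p: λ = 2.254 × 10^-6 m.
Converting to μm: λ = 2.254 μm ≈ 2.25 μm.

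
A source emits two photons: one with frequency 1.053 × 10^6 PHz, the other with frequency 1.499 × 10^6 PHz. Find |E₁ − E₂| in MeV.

Using E = hf: E₁ = 6.9773 × 10^-13 J, E₂ = 9.9325 × 10^-13 J.
|ΔE| = |6.9773 × 10^-13 − 9.9325 × 10^-13| = 2.96 × 10^-13 J = 1.84 MeV.

1.84 MeV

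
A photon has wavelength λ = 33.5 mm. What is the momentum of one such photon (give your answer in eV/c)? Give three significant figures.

3.70 × 10^-5 eV/c

In SI units: λ = 33.5 mm = 0.0335 m.
Apply p = h/λ: p = 1.978 × 10^-32 kg·m/s.
Converting to eV/c: p = 3.701 × 10^-5 eV/c ≈ 3.70 × 10^-5 eV/c.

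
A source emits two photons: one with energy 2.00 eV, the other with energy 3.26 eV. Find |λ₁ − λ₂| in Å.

2400 Å

Using λ = hc/E: λ₁ = 6.199 × 10^-7 m, λ₂ = 3.803 × 10^-7 m.
|Δλ| = |6.199 × 10^-7 − 3.803 × 10^-7| = 2.40 × 10^-7 m = 2400 Å.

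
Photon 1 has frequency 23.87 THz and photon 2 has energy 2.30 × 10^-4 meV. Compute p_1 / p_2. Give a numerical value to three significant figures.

4.29 × 10^5

p_1 = 5.276 × 10^-29 kg·m/s (from frequency = 23.87 THz, via p = hf/c).
p_2 = 1.229 × 10^-34 kg·m/s (from energy = 2.30 × 10^-4 meV, via p = E/c).
Ratio = 5.276 × 10^-29 / 1.229 × 10^-34 = 4.29 × 10^5.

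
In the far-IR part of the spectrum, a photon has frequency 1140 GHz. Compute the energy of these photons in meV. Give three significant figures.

Take h = 6.62607015e-34 J·s, 1 eV = 1.602176634e-19 J.
In SI units: f = 1140 GHz = 1.14e12 Hz.
For a photon E = hf, so E = 7.554e-22 J.
Converting to meV: E = 4.715 meV ≈ 4.71 meV.

4.71 meV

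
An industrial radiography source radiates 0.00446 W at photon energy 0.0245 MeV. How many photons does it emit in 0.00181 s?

2.06·10^9 photons

Total energy: E_total = P·t = 0.00446 × 0.00181 = 8.073·10^-6 J.
Per-photon energy: E = 3.925·10^-15 J.
N = E_total / E_photon = 2.06·10^9.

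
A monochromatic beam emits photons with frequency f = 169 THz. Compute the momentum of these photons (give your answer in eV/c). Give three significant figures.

Use h = 6.62607015e-34 J·s, c = 2.99792458e8 m/s, 1 eV = 1.602176634e-19 J.
Convert to SI: f = 169 THz = 1.69e14 Hz.
Since p = hf/c for a photon, p = 3.735e-28 kg·m/s.
Converting to eV/c: p = 0.6989 eV/c ≈ 0.699 eV/c.

0.699 eV/c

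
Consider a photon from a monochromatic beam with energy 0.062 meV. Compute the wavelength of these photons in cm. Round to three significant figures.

2.00 cm

Take h = 6.62607015 × 10^-34 J·s, c = 2.99792458 × 10^8 m/s, 1 eV = 1.602176634 × 10^-19 J.
In SI units: E = 0.062 meV = 9.9335 × 10^-24 J.
Apply λ = hc/E: λ = 0.02000 m.
Converting to cm: λ = 2.000 cm ≈ 2.00 cm.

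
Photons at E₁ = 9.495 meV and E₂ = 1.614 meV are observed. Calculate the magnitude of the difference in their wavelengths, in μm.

Using λ = hc/E: λ₁ = 1.3058·10^-4 m, λ₂ = 7.6818·10^-4 m.
|Δλ| = |1.3058·10^-4 − 7.6818·10^-4| = 6.38·10^-4 m = 638 μm.

638 μm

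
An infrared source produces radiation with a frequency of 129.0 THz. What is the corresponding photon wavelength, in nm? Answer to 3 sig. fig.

2320 nm

In SI units: f = 129.0 THz = 1.290 × 10^14 Hz.
Apply λ = c/f: λ = 2.324 × 10^-6 m.
Converting to nm: λ = 2324 nm ≈ 2320 nm.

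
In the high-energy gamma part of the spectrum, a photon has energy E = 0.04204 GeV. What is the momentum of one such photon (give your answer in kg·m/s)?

Take c = 2.99792458 × 10^8 m/s, 1 eV = 1.602176634 × 10^-19 J.
In SI units: E = 0.04204 GeV = 6.7356 × 10^-12 J.
Since p = E/c for a photon, p = 2.247 × 10^-20 kg·m/s.
So p ≈ 2.25 × 10^-20 kg·m/s.

2.25 × 10^-20 kg·m/s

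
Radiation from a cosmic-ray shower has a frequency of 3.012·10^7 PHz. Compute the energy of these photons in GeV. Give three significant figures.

0.125 GeV

Take h = 6.62607015·10^-34 J·s, 1 eV = 1.602176634·10^-19 J.
First convert: f = 3.012·10^7 PHz = 3.012·10^22 Hz.
Apply E = hf: E = 1.996·10^-11 J.
Converting to GeV: E = 0.1246 GeV ≈ 0.125 GeV.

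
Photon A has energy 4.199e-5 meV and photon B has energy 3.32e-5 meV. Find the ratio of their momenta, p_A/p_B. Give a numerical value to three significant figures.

1.26

p_A = 2.244e-35 kg·m/s (from energy = 4.199e-5 meV, via p = E/c).
p_B = 1.774e-35 kg·m/s (from energy = 3.32e-5 meV, via p = E/c).
Ratio = 2.244e-35 / 1.774e-35 = 1.26.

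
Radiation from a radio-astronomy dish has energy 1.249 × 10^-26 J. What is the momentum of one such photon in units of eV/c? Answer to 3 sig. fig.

7.80 × 10^-8 eV/c

The photon relation is p = E/c, giving p = 4.166 × 10^-35 kg·m/s.
Converting to eV/c: p = 7.796 × 10^-8 eV/c ≈ 7.80 × 10^-8 eV/c.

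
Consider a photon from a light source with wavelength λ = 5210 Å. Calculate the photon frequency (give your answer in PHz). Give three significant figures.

0.575 PHz

In SI units: λ = 5210 Å = 5.21 × 10^-7 m.
The photon relation is f = c/λ, giving f = 5.754 × 10^14 Hz.
Converting to PHz: f = 0.5754 PHz ≈ 0.575 PHz.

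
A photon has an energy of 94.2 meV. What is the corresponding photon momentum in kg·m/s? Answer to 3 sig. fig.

First convert: E = 94.2 meV = 1.5093e-20 J.
For a photon p = E/c, so p = 5.034e-29 kg·m/s.
So p ≈ 5.03e-29 kg·m/s.

5.03e-29 kg·m/s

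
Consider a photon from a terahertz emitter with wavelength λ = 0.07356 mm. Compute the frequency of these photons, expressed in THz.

Take c = 2.99792458e8 m/s.
In SI units: λ = 0.07356 mm = 7.356e-5 m.
For a photon f = c/λ, so f = 4.075e12 Hz.
Converting to THz: f = 4.075 THz ≈ 4.08 THz.

4.08 THz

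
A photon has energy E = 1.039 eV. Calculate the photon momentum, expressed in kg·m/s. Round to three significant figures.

In SI units: E = 1.039 eV = 1.6647e-19 J.
Since p = E/c for a photon, p = 5.553e-28 kg·m/s.
So p ≈ 5.55e-28 kg·m/s.

5.55e-28 kg·m/s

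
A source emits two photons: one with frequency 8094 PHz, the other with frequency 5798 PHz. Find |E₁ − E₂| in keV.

9.50 keV

Using E = hf: E₁ = 5.3631 × 10^-15 J, E₂ = 3.8418 × 10^-15 J.
|ΔE| = |5.3631 × 10^-15 − 3.8418 × 10^-15| = 1.52 × 10^-15 J = 9.50 keV.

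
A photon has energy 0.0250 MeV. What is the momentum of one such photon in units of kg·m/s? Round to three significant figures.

In SI units: E = 0.0250 MeV = 4.0054e-15 J.
For a photon p = E/c, so p = 1.336e-23 kg·m/s.
So p ≈ 1.34e-23 kg·m/s.

1.34e-23 kg·m/s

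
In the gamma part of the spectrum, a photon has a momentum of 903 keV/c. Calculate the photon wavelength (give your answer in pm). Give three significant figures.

1.37 pm

First convert: p = 903 keV/c = 4.8259 × 10^-22 kg·m/s.
Since λ = h/p for a photon, λ = 1.373 × 10^-12 m.
Converting to pm: λ = 1.373 pm ≈ 1.37 pm.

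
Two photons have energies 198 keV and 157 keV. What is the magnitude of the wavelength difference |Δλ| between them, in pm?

Using λ = hc/E: λ₁ = 6.262·10^-12 m, λ₂ = 7.897·10^-12 m.
|Δλ| = |6.262·10^-12 − 7.897·10^-12| = 1.64·10^-12 m = 1.64 pm.

1.64 pm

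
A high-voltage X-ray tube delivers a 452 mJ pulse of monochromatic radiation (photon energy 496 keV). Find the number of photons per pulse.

Per-photon energy: E = 7.947 × 10^-14 J (from energy = 496 keV).
N = E_total / E_photon = 0.452 J / 7.947 × 10^-14 J = 5.69 × 10^12.

5.69 × 10^12 photons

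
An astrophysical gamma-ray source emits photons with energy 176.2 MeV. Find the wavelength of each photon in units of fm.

7.04 fm

(h = 6.62607015e-34 J·s, c = 2.99792458e8 m/s, 1 eV = 1.602176634e-19 J.)
In SI units: E = 176.2 MeV = 2.8230e-11 J.
The photon relation is λ = hc/E, giving λ = 7.037e-15 m.
Converting to fm: λ = 7.037 fm ≈ 7.04 fm.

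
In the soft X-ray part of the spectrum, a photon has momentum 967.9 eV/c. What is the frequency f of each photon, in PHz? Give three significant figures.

Convert to SI: p = 967.9 eV/c = 5.1727 × 10^-25 kg·m/s.
Since f = pc/h for a photon, f = 2.340 × 10^17 Hz.
Converting to PHz: f = 234.0 PHz ≈ 234 PHz.

234 PHz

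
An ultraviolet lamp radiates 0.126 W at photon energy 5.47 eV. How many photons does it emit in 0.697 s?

Total energy: E_total = P·t = 0.126 × 0.697 = 0.08782 J.
Per-photon energy: E = 8.764 × 10^-19 J.
N = E_total / E_photon = 1.00 × 10^17.

1.00 × 10^17 photons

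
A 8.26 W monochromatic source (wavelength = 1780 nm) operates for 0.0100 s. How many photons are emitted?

Total energy: E_total = P·t = 8.26 × 0.0100 = 0.08260 J.
Per-photon energy: E = 1.116e-19 J.
N = E_total / E_photon = 7.40e17.

7.40e17 photons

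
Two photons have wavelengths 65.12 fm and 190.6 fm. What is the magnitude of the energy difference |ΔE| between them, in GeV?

Using E = hc/λ: E₁ = 3.0504 × 10^-12 J, E₂ = 1.0422 × 10^-12 J.
|ΔE| = |3.0504 × 10^-12 − 1.0422 × 10^-12| = 2.01 × 10^-12 J = 0.0125 GeV.

0.0125 GeV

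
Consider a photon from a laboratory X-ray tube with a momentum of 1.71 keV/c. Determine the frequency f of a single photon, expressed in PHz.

Convert to SI: p = 1.71 keV/c = 9.1387 × 10^-25 kg·m/s.
Since f = pc/h for a photon, f = 4.135 × 10^17 Hz.
Converting to PHz: f = 413.5 PHz ≈ 413 PHz.

413 PHz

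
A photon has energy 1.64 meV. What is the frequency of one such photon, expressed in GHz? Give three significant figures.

Use h = 6.62607015 × 10^-34 J·s, 1 eV = 1.602176634 × 10^-19 J.
First convert: E = 1.64 meV = 2.6276 × 10^-22 J.
Since f = E/h for a photon, f = 3.966 × 10^11 Hz.
Converting to GHz: f = 396.6 GHz ≈ 397 GHz.

397 GHz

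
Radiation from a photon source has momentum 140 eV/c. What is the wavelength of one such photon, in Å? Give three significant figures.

88.6 Å

Convert to SI: p = 140 eV/c = 7.4820 × 10^-26 kg·m/s.
For a photon λ = h/p, so λ = 8.856 × 10^-9 m.
Converting to Å: λ = 88.56 Å ≈ 88.6 Å.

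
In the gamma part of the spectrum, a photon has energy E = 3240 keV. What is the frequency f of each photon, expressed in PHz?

7.83e5 PHz

Take h = 6.62607015e-34 J·s, 1 eV = 1.602176634e-19 J.
In SI units: E = 3240 keV = 5.1911e-13 J.
Since f = E/h for a photon, f = 7.834e20 Hz.
Converting to PHz: f = 783400 PHz ≈ 7.83e5 PHz.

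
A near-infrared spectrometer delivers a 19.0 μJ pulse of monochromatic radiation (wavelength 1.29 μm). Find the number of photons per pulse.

1.23e14 photons

Per-photon energy: E = 1.540e-19 J (from wavelength = 1.29 μm).
N = E_total / E_photon = 1.90e-5 J / 1.540e-19 J = 1.23e14.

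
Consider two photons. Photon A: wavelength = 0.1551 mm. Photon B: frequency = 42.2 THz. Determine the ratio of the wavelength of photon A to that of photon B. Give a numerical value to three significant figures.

21.8

λ_A = 1.551e-4 m (from wavelength = 0.1551 mm, via λ given directly).
λ_B = 7.104e-6 m (from frequency = 42.2 THz, via λ = c/f).
Ratio = 1.551e-4 / 7.104e-6 = 21.8.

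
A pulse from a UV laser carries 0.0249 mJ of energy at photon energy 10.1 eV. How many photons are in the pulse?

Per-photon energy: E = 1.618e-18 J (from energy = 10.1 eV).
N = E_total / E_photon = 2.49e-5 J / 1.618e-18 J = 1.54e13.

1.54e13 photons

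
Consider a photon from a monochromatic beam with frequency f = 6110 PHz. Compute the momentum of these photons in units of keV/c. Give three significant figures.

(h = 6.62607015e-34 J·s, c = 2.99792458e8 m/s, 1 eV = 1.602176634e-19 J.)
In SI units: f = 6110 PHz = 6.11e18 Hz.
Since p = hf/c for a photon, p = 1.350e-23 kg·m/s.
Converting to keV/c: p = 25.27 keV/c ≈ 25.3 keV/c.

25.3 keV/c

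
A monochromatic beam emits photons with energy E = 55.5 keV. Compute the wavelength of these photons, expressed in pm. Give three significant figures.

Use h = 6.62607015e-34 J·s, c = 2.99792458e8 m/s, 1 eV = 1.602176634e-19 J.
Convert to SI: E = 55.5 keV = 8.8921e-15 J.
Apply λ = hc/E: λ = 2.234e-11 m.
Converting to pm: λ = 22.34 pm ≈ 22.3 pm.

22.3 pm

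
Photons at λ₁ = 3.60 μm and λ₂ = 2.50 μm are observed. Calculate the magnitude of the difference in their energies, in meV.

152 meV

Using E = hc/λ: E₁ = 5.518 × 10^-20 J, E₂ = 7.946 × 10^-20 J.
|ΔE| = |5.518 × 10^-20 − 7.946 × 10^-20| = 2.43 × 10^-20 J = 152 meV.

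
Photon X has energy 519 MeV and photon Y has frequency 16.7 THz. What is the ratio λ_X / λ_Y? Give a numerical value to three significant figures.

λ_X = 2.389e-15 m (from energy = 519 MeV, via λ = hc/E).
λ_Y = 1.795e-5 m (from frequency = 16.7 THz, via λ = c/f).
Ratio = 2.389e-15 / 1.795e-5 = 1.33e-10.

1.33e-10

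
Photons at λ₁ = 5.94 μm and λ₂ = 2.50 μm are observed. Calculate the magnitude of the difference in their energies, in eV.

Using E = hc/λ: E₁ = 3.344·10^-20 J, E₂ = 7.946·10^-20 J.
|ΔE| = |3.344·10^-20 − 7.946·10^-20| = 4.60·10^-20 J = 0.287 eV.

0.287 eV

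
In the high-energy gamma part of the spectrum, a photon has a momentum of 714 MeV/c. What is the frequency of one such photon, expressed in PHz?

1.73e8 PHz

(h = 6.62607015e-34 J·s, c = 2.99792458e8 m/s, 1 eV = 1.602176634e-19 J.)
First convert: p = 714 MeV/c = 3.8158e-19 kg·m/s.
The photon relation is f = pc/h, giving f = 1.726e23 Hz.
Converting to PHz: f = 1.726e8 PHz ≈ 1.73e8 PHz.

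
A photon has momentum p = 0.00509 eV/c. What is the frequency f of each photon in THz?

1.23 THz

In SI units: p = 0.00509 eV/c = 2.7202 × 10^-30 kg·m/s.
Since f = pc/h for a photon, f = 1.231 × 10^12 Hz.
Converting to THz: f = 1.231 THz ≈ 1.23 THz.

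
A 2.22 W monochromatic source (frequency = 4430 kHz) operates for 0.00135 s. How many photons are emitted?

Total energy: E_total = P·t = 2.22 × 0.00135 = 0.002997 J.
Per-photon energy: E = 2.935·10^-27 J.
N = E_total / E_photon = 1.02·10^24.

1.02·10^24 photons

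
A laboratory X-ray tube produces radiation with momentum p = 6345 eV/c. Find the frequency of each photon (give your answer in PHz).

In SI units: p = 6345 eV/c = 3.3909e-24 kg·m/s.
Since f = pc/h for a photon, f = 1.534e18 Hz.
Converting to PHz: f = 1534 PHz ≈ 1530 PHz.

1530 PHz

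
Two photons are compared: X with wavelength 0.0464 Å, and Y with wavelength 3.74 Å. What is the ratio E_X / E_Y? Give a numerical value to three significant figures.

E_X = 4.281e-14 J (from wavelength = 0.0464 Å, via E = hc/λ).
E_Y = 5.311e-16 J (from wavelength = 3.74 Å, via E = hc/λ).
Ratio = 4.281e-14 / 5.311e-16 = 80.6.

80.6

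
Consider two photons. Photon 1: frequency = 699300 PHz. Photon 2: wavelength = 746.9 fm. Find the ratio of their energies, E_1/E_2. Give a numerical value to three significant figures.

E_1 = 4.634e-13 J (from frequency = 699300 PHz, via E = hf).
E_2 = 2.660e-13 J (from wavelength = 746.9 fm, via E = hc/λ).
Ratio = 4.634e-13 / 2.660e-13 = 1.74.

1.74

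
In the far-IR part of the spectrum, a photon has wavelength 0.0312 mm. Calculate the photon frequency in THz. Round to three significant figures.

9.61 THz

Use c = 2.99792458e8 m/s.
First convert: λ = 0.0312 mm = 3.12e-5 m.
Apply f = c/λ: f = 9.609e12 Hz.
Converting to THz: f = 9.609 THz ≈ 9.61 THz.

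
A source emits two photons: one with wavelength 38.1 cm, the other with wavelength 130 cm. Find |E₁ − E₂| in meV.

Using E = hc/λ: E₁ = 5.214e-25 J, E₂ = 1.528e-25 J.
|ΔE| = |5.214e-25 − 1.528e-25| = 3.69e-25 J = 2.30e-3 meV.

2.30e-3 meV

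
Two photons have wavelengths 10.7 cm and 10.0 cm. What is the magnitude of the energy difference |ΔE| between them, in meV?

Using E = hc/λ: E₁ = 1.856·10^-24 J, E₂ = 1.986·10^-24 J.
|ΔE| = |1.856·10^-24 − 1.986·10^-24| = 1.30·10^-25 J = 8.11·10^-4 meV.

8.11·10^-4 meV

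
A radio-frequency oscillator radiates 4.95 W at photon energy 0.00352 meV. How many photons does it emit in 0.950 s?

Total energy: E_total = P·t = 4.95 × 0.950 = 4.702 J.
Per-photon energy: E = 5.640 × 10^-25 J.
N = E_total / E_photon = 8.34 × 10^24.

8.34 × 10^24 photons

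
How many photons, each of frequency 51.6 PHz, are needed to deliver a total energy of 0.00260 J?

7.60·10^13 photons

Per-photon energy: E = 3.419·10^-17 J (from frequency = 51.6 PHz).
N = E_total / E_photon = 0.00260 J / 3.419·10^-17 J = 7.60·10^13.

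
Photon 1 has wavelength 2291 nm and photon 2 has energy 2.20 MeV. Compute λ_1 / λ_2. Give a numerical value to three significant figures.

λ_1 = 2.291 × 10^-6 m (from wavelength = 2291 nm, via λ given directly).
λ_2 = 5.636 × 10^-13 m (from energy = 2.20 MeV, via λ = hc/E).
Ratio = 2.291 × 10^-6 / 5.636 × 10^-13 = 4.07 × 10^6.

4.07 × 10^6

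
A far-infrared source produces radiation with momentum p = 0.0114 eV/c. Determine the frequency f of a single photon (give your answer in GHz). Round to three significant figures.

(h = 6.62607015·10^-34 J·s, c = 2.99792458·10^8 m/s, 1 eV = 1.602176634·10^-19 J.)
First convert: p = 0.0114 eV/c = 6.0925·10^-30 kg·m/s.
Apply f = pc/h: f = 2.757·10^12 Hz.
Converting to GHz: f = 2757 GHz ≈ 2760 GHz.

2760 GHz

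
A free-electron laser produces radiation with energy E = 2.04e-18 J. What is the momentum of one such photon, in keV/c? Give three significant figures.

0.0127 keV/c

Take c = 2.99792458e8 m/s, 1 eV = 1.602176634e-19 J.
The photon relation is p = E/c, giving p = 6.805e-27 kg·m/s.
Converting to keV/c: p = 0.01273 keV/c ≈ 0.0127 keV/c.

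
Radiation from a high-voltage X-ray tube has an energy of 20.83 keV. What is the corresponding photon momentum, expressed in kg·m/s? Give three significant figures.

1.11e-23 kg·m/s

Convert to SI: E = 20.83 keV = 3.3373e-15 J.
Apply p = E/c: p = 1.113e-23 kg·m/s.
So p ≈ 1.11e-23 kg·m/s.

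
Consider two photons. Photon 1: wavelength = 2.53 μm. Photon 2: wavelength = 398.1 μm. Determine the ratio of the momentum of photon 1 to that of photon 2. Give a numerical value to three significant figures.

157

p_1 = 2.619e-28 kg·m/s (from wavelength = 2.53 μm, via p = h/λ).
p_2 = 1.664e-30 kg·m/s (from wavelength = 398.1 μm, via p = h/λ).
Ratio = 2.619e-28 / 1.664e-30 = 157.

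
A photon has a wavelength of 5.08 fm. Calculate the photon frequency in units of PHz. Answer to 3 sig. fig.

5.90e7 PHz

Use c = 2.99792458e8 m/s.
Convert to SI: λ = 5.08 fm = 5.08e-15 m.
Apply f = c/λ: f = 5.901e22 Hz.
Converting to PHz: f = 5.901e7 PHz ≈ 5.90e7 PHz.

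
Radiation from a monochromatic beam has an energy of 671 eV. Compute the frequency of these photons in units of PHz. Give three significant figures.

162 PHz

Convert to SI: E = 671 eV = 1.0751 × 10^-16 J.
For a photon f = E/h, so f = 1.622 × 10^17 Hz.
Converting to PHz: f = 162.2 PHz ≈ 162 PHz.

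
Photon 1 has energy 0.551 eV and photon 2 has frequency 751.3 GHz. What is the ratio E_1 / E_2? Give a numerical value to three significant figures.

177

E_1 = 8.828 × 10^-20 J (from energy = 0.551 eV, via E given directly).
E_2 = 4.978 × 10^-22 J (from frequency = 751.3 GHz, via E = hf).
Ratio = 8.828 × 10^-20 / 4.978 × 10^-22 = 177.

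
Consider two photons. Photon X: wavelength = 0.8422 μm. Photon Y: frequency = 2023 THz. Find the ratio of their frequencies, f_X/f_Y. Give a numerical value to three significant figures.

f_X = 3.560 × 10^14 Hz (from wavelength = 0.8422 μm, via f = c/λ).
f_Y = 2.023 × 10^15 Hz (from frequency = 2023 THz, via f given directly).
Ratio = 3.560 × 10^14 / 2.023 × 10^15 = 0.176.

0.176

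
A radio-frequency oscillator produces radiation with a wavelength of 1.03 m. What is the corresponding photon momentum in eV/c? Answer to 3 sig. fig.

Apply p = h/λ: p = 6.433 × 10^-34 kg·m/s.
Converting to eV/c: p = 1.204 × 10^-6 eV/c ≈ 1.20 × 10^-6 eV/c.

1.20 × 10^-6 eV/c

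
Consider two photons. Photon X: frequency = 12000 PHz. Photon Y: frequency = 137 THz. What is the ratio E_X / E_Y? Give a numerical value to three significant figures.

E_X = 7.951e-15 J (from frequency = 12000 PHz, via E = hf).
E_Y = 9.078e-20 J (from frequency = 137 THz, via E = hf).
Ratio = 7.951e-15 / 9.078e-20 = 8.76e4.

8.76e4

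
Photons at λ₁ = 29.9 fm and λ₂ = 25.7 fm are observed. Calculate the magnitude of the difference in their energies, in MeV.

Using E = hc/λ: E₁ = 6.644e-12 J, E₂ = 7.729e-12 J.
|ΔE| = |6.644e-12 − 7.729e-12| = 1.09e-12 J = 6.78 MeV.

6.78 MeV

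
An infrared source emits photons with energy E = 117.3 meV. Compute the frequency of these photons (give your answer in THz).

In SI units: E = 117.3 meV = 1.8794 × 10^-20 J.
For a photon f = E/h, so f = 2.836 × 10^13 Hz.
Converting to THz: f = 28.36 THz ≈ 28.4 THz.

28.4 THz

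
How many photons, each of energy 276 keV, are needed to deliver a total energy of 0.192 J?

Per-photon energy: E = 4.422e-14 J (from energy = 276 keV).
N = E_total / E_photon = 0.192 J / 4.422e-14 J = 4.34e12.

4.34e12 photons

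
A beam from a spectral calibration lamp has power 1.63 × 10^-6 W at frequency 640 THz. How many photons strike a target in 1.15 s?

Total energy: E_total = P·t = 1.63 × 10^-6 × 1.15 = 1.875 × 10^-6 J.
Per-photon energy: E = 4.241 × 10^-19 J.
N = E_total / E_photon = 4.42 × 10^12.

4.42 × 10^12 photons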